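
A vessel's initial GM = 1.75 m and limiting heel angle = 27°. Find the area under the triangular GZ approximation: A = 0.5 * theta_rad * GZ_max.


Formula: GZ_max = GM * sin(theta); Area = 0.5 * theta_rad * GZ_max
Step 1 — GZ_max = 1.75 * sin(27°) = 1.75 * 0.45399 = 0.794482 m
Step 2 — theta_rad = 27 * pi/180 = 0.471239 rad
Step 3 — Area = 0.5 * 0.471239 * 0.794482 ≈ 0.18720 m·rad (5 s.f.)

0.18720 m·rad


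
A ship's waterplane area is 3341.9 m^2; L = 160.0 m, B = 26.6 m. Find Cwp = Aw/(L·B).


Formula: Cwp = Aw / (L * B)
Step 1 — L * B = 160.0 * 26.6 = 4256.0 m^2
Step 2 — Cwp = 3341.9 / 4256.0 ≈ 0.78522 (5 s.f.)

0.78522


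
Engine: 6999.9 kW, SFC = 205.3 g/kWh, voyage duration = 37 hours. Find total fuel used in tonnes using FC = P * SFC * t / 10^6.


Formula: FC (tonnes) = P * SFC * t / 1,000,000
Step 1 — P * SFC * t = 6999.9 * 205.3 * 37 = 53171940.39 g
Step 2 — FC (tonnes) = 53171940.39 / 1,000,000 ≈ 53.172 tonnes (5 s.f.)

53.172 tonnes


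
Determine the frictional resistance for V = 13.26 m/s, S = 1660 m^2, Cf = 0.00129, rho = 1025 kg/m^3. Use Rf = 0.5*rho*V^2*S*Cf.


Formula: Rf = 0.5 * rho * V^2 * S * Cf
Step 1 — V^2 = 13.26^2 = 175.8276
Step 2 — 0.5 * rho * V^2 = 0.5 * 1025 * 175.8276 = 90111.645
Step 3 — Rf = 90111.645 * 1660 * 0.00129 ≈ 192970 N (5 s.f.)

192970 N


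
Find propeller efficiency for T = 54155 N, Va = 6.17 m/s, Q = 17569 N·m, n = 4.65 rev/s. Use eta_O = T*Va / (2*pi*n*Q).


Formula: eta = T * Va / (2 * pi * n * Q)
Step 1 — numerator = T * Va = 54155 * 6.17 = 334136.35
Step 2 — 2 * pi * n = 2 * pi * 4.65 = 29.216812
Step 3 — denominator = 29.216812 * 17569 = 513310.17
Step 4 — eta = 334136.35 / 513310.17 ≈ 0.65094 (5 s.f.)

0.65094


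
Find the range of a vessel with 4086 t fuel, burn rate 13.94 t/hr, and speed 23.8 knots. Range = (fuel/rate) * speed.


Formula: endurance = fuel / rate; range = endurance * speed
Step 1 — endurance = 4086 / 13.94 = 293.1133 hours
Step 2 — range = 293.1133 * 23.8 ≈ 6976.1 nautical miles (5 s.f.)

6976.1 NM


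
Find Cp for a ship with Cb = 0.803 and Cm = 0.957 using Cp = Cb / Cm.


Formula: Cp = Cb / Cm
Substituting: Cp = 0.803 / 0.957
Result: Cp ≈ 0.83908 (5 s.f.)

0.83908


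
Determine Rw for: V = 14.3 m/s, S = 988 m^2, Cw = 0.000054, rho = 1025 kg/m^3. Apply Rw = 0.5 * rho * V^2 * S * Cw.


Formula: Rw = 0.5 * rho * V^2 * S * Cw
Step 1 — V^2 = 14.3^2 = 204.49
Step 2 — 0.5 * rho * V^2 = 0.5 * 1025 * 204.49 = 104801.125
Step 3 — Rw = 104801.125 * 988 * 0.000054 ≈ 5591.3 N (5 s.f.)

5591.3 N


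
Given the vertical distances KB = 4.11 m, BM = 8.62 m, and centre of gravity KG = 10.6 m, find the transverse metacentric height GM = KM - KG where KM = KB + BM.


Formula: GM = KB + BM - KG
Step 1 — KM = KB + BM = 4.11 + 8.62 = 12.73 m
Step 2 — GM = KM - KG = 12.73 - 10.6 = 2.13 m

2.13 m


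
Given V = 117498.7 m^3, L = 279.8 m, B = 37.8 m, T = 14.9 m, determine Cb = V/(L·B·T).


Formula: Cb = V / (L * B * T)
Step 1 — L * B * T = 279.8 * 37.8 * 14.9 = 157588.956 m^3
Step 2 — Cb = 117498.7 / 157588.956 ≈ 0.74560 (5 s.f.)

0.74560


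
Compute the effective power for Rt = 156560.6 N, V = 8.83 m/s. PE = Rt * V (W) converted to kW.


Formula: PE = Rt * V / 1000 (kW)
Step 1 — PE (W) = 156560.6 * 8.83 = 1382430.098 W
Step 2 — PE (kW) = 1382430.098 / 1000 ≈ 1382.4 kW (5 s.f.)

1382.4 kW


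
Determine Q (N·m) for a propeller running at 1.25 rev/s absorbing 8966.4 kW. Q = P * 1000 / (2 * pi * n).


Formula: Q = P_W / (2 * pi * n)
Step 1 — P_W = 8966.4 kW * 1000 = 8966400.0 W
Step 2 — 2 * pi * n = 2 * pi * 1.25 = 7.853982
Step 3 — Q = 8966400.0 / 7.853982 ≈ 1141600 N·m (5 s.f.)

1141600 N·m


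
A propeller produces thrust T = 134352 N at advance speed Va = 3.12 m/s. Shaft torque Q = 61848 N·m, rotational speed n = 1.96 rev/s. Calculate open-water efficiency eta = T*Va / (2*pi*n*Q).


Formula: eta = T * Va / (2 * pi * n * Q)
Step 1 — numerator = T * Va = 134352 * 3.12 = 419178.24
Step 2 — 2 * pi * n = 2 * pi * 1.96 = 12.315043
Step 3 — denominator = 12.315043 * 61848 = 761660.78
Step 4 — eta = 419178.24 / 761660.78 ≈ 0.55035 (5 s.f.)

0.55035


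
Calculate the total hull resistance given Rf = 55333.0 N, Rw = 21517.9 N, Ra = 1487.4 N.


Formula: Rt = Rf + Rw + Ra
Substituting: Rt = 55333.0 + 21517.9 + 1487.4
Result: Rt = 78338.3 N

78338.3 N


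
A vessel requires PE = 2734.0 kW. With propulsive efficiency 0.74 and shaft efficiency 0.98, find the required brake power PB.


Formula: PB = PE / (eta_D * eta_S)
Step 1 — combined efficiency = eta_D * eta_S = 0.74 * 0.98 = 0.7252
Step 2 — PB = 2734.0 / 0.7252 ≈ 3770.0 kW (5 s.f.)

3770.0 kW


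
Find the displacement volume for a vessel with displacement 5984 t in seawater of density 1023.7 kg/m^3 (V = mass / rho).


Formula: V = mass / rho
Step 1 — convert tonnes to kg: 5984 t * 1000 = 5984000 kg
Step 2 — V = 5984000 / 1023.7 ≈ 5845.5 m^3 (5 s.f.)

5845.5 m^3


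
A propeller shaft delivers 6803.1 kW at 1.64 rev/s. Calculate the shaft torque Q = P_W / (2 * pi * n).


Formula: Q = P_W / (2 * pi * n)
Step 1 — P_W = 6803.1 kW * 1000 = 6803100.0 W
Step 2 — 2 * pi * n = 2 * pi * 1.64 = 10.304424
Step 3 — Q = 6803100.0 / 10.304424 ≈ 660210 N·m (5 s.f.)

660210 N·m


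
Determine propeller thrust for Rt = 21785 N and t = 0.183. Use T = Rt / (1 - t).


Formula: T = Rt / (1 - t)
Step 1 — (1 - t) = 1 - 0.183 = 0.817
Step 2 — T = 21785 / 0.817 ≈ 26665 N (5 s.f.)

26665 N


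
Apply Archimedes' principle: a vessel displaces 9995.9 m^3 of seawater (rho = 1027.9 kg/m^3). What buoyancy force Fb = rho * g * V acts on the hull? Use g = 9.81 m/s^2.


Formula: Fb = rho * g * V
Substituting: Fb = 1027.9 * 9.81 * 9995.9
Intermediate: 1027.9 * 9.81 = 10083.699
Result: Fb = 10083.699 * 9995.9 ≈ 100800000 N (5 s.f.)

100800000 N


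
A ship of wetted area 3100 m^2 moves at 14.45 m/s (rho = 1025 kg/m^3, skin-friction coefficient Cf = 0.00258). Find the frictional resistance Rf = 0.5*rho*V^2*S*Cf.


Formula: Rf = 0.5 * rho * V^2 * S * Cf
Step 1 — V^2 = 14.45^2 = 208.8025
Step 2 — 0.5 * rho * V^2 = 0.5 * 1025 * 208.8025 = 107011.28125
Step 3 — Rf = 107011.28125 * 3100 * 0.00258 ≈ 855880 N (5 s.f.)

855880 N


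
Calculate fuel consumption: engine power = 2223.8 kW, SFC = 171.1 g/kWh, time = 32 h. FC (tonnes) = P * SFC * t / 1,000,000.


Formula: FC (tonnes) = P * SFC * t / 1,000,000
Step 1 — P * SFC * t = 2223.8 * 171.1 * 32 = 12175749.76 g
Step 2 — FC (tonnes) = 12175749.76 / 1,000,000 ≈ 12.176 tonnes (5 s.f.)

12.176 tonnes


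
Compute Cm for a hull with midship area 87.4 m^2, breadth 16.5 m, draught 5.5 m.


Formula: Cm = Am / (B * T)
Step 1 — B * T = 16.5 * 5.5 = 90.75 m^2
Step 2 — Cm = 87.4 / 90.75 ≈ 0.96309 (5 s.f.)

0.96309


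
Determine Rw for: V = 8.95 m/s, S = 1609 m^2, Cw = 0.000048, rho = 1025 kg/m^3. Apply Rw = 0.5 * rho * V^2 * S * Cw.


Formula: Rw = 0.5 * rho * V^2 * S * Cw
Step 1 — V^2 = 8.95^2 = 80.1025
Step 2 — 0.5 * rho * V^2 = 0.5 * 1025 * 80.1025 = 41052.53125
Step 3 — Rw = 41052.53125 * 1609 * 0.000048 ≈ 3170.6 N (5 s.f.)

3170.6 N


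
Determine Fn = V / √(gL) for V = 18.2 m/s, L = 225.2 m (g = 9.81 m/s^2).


Formula: Fn = V / sqrt(g * L)
Step 1 — g * L = 9.81 * 225.2 = 2209.212
Step 2 — sqrt(g * L) = sqrt(2209.212) = 47.002255
Step 3 — Fn = 18.2 / 47.002255 ≈ 0.38722 (5 s.f.)

0.38722


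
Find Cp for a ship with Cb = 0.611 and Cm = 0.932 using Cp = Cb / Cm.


Formula: Cp = Cb / Cm
Substituting: Cp = 0.611 / 0.932
Result: Cp ≈ 0.65558 (5 s.f.)

0.65558


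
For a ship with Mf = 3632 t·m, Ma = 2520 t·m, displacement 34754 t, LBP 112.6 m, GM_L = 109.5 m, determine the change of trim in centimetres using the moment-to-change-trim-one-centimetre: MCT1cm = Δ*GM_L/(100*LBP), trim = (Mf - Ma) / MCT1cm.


Formula: net trimming moment = Mf - Ma; MCT1cm = Δ*GM_L/(100*LBP); trim = net moment / MCT1cm
Step 1 — net trimming moment = 3632 - 2520 = 1112 t·m
Step 2 — MCT1cm = 34754 * 109.5 / (100 * 112.6) = 337.9718 t·m/cm
Step 3 — trim = 1112 / 337.9718 ≈ 3.2902 cm (5 s.f.)

3.2902 cm


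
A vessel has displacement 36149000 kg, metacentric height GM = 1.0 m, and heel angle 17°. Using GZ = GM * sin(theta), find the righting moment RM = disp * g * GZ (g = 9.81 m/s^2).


Formula: GZ = GM * sin(theta); RM = disp * g * GZ
Step 1 — GZ = 1.0 * sin(17°) = 1.0 * 0.292372 = 0.292372 m
Step 2 — RM = 36149000 * 9.81 * 0.292372 ≈ 103680000 N·m (5 s.f.)

103680000 N·m


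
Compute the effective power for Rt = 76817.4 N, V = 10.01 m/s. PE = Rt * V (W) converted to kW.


Formula: PE = Rt * V / 1000 (kW)
Step 1 — PE (W) = 76817.4 * 10.01 = 768942.174 W
Step 2 — PE (kW) = 768942.174 / 1000 ≈ 768.94 kW (5 s.f.)

768.94 kW


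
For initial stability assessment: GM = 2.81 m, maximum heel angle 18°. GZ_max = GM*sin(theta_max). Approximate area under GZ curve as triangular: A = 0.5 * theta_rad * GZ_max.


Formula: GZ_max = GM * sin(theta); Area = 0.5 * theta_rad * GZ_max
Step 1 — GZ_max = 2.81 * sin(18°) = 2.81 * 0.309017 = 0.868338 m
Step 2 — theta_rad = 18 * pi/180 = 0.314159 rad
Step 3 — Area = 0.5 * 0.314159 * 0.868338 ≈ 0.13640 m·rad (5 s.f.)

0.13640 m·rad


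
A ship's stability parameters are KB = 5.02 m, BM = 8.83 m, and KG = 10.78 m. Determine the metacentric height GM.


Formula: GM = KB + BM - KG
Step 1 — KM = KB + BM = 5.02 + 8.83 = 13.85 m
Step 2 — GM = KM - KG = 13.85 - 10.78 = 3.07 m

3.07 m


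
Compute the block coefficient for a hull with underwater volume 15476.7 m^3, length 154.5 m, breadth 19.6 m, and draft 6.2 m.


Formula: Cb = V / (L * B * T)
Step 1 — L * B * T = 154.5 * 19.6 * 6.2 = 18774.84 m^3
Step 2 — Cb = 15476.7 / 18774.84 ≈ 0.82433 (5 s.f.)

0.82433


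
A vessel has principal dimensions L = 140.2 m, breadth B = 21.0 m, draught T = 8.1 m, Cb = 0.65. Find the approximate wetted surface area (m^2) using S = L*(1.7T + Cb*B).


Formula: S = 1.7*L*T + V/T with V = Cb*L*B*T, i.e. S = L * (1.7*T + Cb*B)
Step 1 — 1.7*T = 1.7 * 8.1 = 13.77 m
Step 2 — Cb*B = 0.65 * 21.0 = 13.65 m
Step 3 — 1.7*T + Cb*B = 13.77 + 13.65 = 27.42 m
Step 4 — S = 140.2 * 27.42 ≈ 3844.3 m^2 (5 s.f.)

3844.3 m^2


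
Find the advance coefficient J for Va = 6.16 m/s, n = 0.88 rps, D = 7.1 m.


Formula: J = Va / (n * D)
Step 1 — n * D = 0.88 * 7.1 = 6.248
Step 2 — J = 6.16 / 6.248 ≈ 0.98592 (5 s.f.)

0.98592


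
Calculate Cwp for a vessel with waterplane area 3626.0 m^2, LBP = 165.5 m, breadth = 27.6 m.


Formula: Cwp = Aw / (L * B)
Step 1 — L * B = 165.5 * 27.6 = 4567.8 m^2
Step 2 — Cwp = 3626.0 / 4567.8 ≈ 0.79382 (5 s.f.)

0.79382


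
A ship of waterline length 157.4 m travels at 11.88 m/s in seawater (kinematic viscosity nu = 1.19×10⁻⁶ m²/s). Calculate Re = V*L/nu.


Formula: Re = V * L / nu
Step 1 — V * L = 11.88 * 157.4 = 1869.912 m^2/s
Step 2 — Re = 1869.912 / 1.19e-6 = 1.57e+09

1.57e+09


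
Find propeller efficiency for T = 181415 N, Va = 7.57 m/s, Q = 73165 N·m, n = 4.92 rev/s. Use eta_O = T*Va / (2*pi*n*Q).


Formula: eta = T * Va / (2 * pi * n * Q)
Step 1 — numerator = T * Va = 181415 * 7.57 = 1373311.55
Step 2 — 2 * pi * n = 2 * pi * 4.92 = 30.913272
Step 3 — denominator = 30.913272 * 73165 = 2261769.55
Step 4 — eta = 1373311.55 / 2261769.55 ≈ 0.60718 (5 s.f.)

0.60718


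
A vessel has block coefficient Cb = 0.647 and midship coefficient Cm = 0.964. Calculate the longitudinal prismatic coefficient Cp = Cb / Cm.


Formula: Cp = Cb / Cm
Substituting: Cp = 0.647 / 0.964
Result: Cp ≈ 0.67116 (5 s.f.)

0.67116


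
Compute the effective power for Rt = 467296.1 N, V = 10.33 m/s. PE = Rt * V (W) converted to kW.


Formula: PE = Rt * V / 1000 (kW)
Step 1 — PE (W) = 467296.1 * 10.33 = 4827168.713 W
Step 2 — PE (kW) = 4827168.713 / 1000 ≈ 4827.2 kW (5 s.f.)

4827.2 kW


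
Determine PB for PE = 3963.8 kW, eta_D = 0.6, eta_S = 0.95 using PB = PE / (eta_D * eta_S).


Formula: PB = PE / (eta_D * eta_S)
Step 1 — combined efficiency = eta_D * eta_S = 0.6 * 0.95 = 0.57
Step 2 — PB = 3963.8 / 0.57 ≈ 6954.0 kW (5 s.f.)

6954.0 kW


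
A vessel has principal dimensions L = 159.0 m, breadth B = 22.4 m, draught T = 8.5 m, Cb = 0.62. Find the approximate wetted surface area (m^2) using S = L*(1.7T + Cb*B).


Formula: S = 1.7*L*T + V/T with V = Cb*L*B*T, i.e. S = L * (1.7*T + Cb*B)
Step 1 — 1.7*T = 1.7 * 8.5 = 14.45 m
Step 2 — Cb*B = 0.62 * 22.4 = 13.888 m
Step 3 — 1.7*T + Cb*B = 14.45 + 13.888 = 28.338 m
Step 4 — S = 159.0 * 28.338 ≈ 4505.7 m^2 (5 s.f.)

4505.7 m^2


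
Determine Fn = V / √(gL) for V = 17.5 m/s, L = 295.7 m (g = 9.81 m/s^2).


Formula: Fn = V / sqrt(g * L)
Step 1 — g * L = 9.81 * 295.7 = 2900.817
Step 2 — sqrt(g * L) = sqrt(2900.817) = 53.859233
Step 3 — Fn = 17.5 / 53.859233 ≈ 0.32492 (5 s.f.)

0.32492


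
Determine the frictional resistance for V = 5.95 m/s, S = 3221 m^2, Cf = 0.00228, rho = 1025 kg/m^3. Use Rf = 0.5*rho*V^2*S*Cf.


Formula: Rf = 0.5 * rho * V^2 * S * Cf
Step 1 — V^2 = 5.95^2 = 35.4025
Step 2 — 0.5 * rho * V^2 = 0.5 * 1025 * 35.4025 = 18143.78125
Step 3 — Rf = 18143.78125 * 3221 * 0.00228 ≈ 133250 N (5 s.f.)

133250 N


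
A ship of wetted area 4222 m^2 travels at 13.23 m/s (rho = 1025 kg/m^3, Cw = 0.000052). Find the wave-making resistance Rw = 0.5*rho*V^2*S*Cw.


Formula: Rw = 0.5 * rho * V^2 * S * Cw
Step 1 — V^2 = 13.23^2 = 175.0329
Step 2 — 0.5 * rho * V^2 = 0.5 * 1025 * 175.0329 = 89704.36125
Step 3 — Rw = 89704.36125 * 4222 * 0.000052 ≈ 19694 N (5 s.f.)

19694 N


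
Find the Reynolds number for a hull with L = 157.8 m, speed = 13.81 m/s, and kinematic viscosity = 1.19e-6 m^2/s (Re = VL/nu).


Formula: Re = V * L / nu
Step 1 — V * L = 13.81 * 157.8 = 2179.218 m^2/s
Step 2 — Re = 2179.218 / 1.19e-6 = 1.83e+09

1.83e+09


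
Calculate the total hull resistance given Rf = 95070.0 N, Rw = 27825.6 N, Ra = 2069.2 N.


Formula: Rt = Rf + Rw + Ra
Substituting: Rt = 95070.0 + 27825.6 + 2069.2
Result: Rt = 124964.8 N

124964.8 N


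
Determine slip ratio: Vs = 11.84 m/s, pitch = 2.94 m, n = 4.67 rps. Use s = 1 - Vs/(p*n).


Formula: s = 1 - Vs / (p * n)
Step 1 — p * n = 2.94 * 4.67 = 13.7298
Step 2 — Vs / (p*n) = 11.84 / 13.7298 = 0.862358 (6 d.p.)
Step 3 — s = 1 - 0.862358 = 0.137642

0.137642


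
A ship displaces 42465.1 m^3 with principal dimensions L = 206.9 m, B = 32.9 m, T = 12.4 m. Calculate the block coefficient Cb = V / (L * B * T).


Formula: Cb = V / (L * B * T)
Step 1 — L * B * T = 206.9 * 32.9 * 12.4 = 84406.924 m^3
Step 2 — Cb = 42465.1 / 84406.924 ≈ 0.50310 (5 s.f.)

0.50310


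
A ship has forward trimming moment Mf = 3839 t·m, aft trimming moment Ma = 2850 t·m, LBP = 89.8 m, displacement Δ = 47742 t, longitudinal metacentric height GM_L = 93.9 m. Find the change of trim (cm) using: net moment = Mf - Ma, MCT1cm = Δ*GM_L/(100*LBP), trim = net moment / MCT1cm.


Formula: net trimming moment = Mf - Ma; MCT1cm = Δ*GM_L/(100*LBP); trim = net moment / MCT1cm
Step 1 — net trimming moment = 3839 - 2850 = 989 t·m
Step 2 — MCT1cm = 47742 * 93.9 / (100 * 89.8) = 499.2176 t·m/cm
Step 3 — trim = 989 / 499.2176 ≈ 1.9811 cm (5 s.f.)

1.9811 cm


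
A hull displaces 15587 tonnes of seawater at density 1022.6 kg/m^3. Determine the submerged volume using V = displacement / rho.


Formula: V = mass / rho
Step 1 — convert tonnes to kg: 15587 t * 1000 = 15587000 kg
Step 2 — V = 15587000 / 1022.6 ≈ 15243 m^3 (5 s.f.)

15243 m^3


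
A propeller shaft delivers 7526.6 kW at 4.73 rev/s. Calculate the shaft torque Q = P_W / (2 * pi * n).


Formula: Q = P_W / (2 * pi * n)
Step 1 — P_W = 7526.6 kW * 1000 = 7526600.0 W
Step 2 — 2 * pi * n = 2 * pi * 4.73 = 29.719467
Step 3 — Q = 7526600.0 / 29.719467 ≈ 253250 N·m (5 s.f.)

253250 N·m


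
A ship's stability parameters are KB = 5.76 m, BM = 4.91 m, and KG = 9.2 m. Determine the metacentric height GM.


Formula: GM = KB + BM - KG
Step 1 — KM = KB + BM = 5.76 + 4.91 = 10.67 m
Step 2 — GM = KM - KG = 10.67 - 9.2 = 1.47 m

1.47 m


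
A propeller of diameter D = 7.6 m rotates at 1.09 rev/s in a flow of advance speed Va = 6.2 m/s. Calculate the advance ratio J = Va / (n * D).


Formula: J = Va / (n * D)
Step 1 — n * D = 1.09 * 7.6 = 8.284
Step 2 — J = 6.2 / 8.284 ≈ 0.74843 (5 s.f.)

0.74843


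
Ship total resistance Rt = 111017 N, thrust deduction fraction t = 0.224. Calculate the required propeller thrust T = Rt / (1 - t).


Formula: T = Rt / (1 - t)
Step 1 — (1 - t) = 1 - 0.224 = 0.776
Step 2 — T = 111017 / 0.776 ≈ 143060 N (5 s.f.)

143060 N


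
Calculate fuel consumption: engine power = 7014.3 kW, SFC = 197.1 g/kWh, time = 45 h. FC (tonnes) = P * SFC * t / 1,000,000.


Formula: FC (tonnes) = P * SFC * t / 1,000,000
Step 1 — P * SFC * t = 7014.3 * 197.1 * 45 = 62213333.85 g
Step 2 — FC (tonnes) = 62213333.85 / 1,000,000 ≈ 62.213 tonnes (5 s.f.)

62.213 tonnes


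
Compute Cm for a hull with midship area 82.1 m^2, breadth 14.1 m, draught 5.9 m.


Formula: Cm = Am / (B * T)
Step 1 — B * T = 14.1 * 5.9 = 83.19 m^2
Step 2 — Cm = 82.1 / 83.19 ≈ 0.98690 (5 s.f.)

0.98690


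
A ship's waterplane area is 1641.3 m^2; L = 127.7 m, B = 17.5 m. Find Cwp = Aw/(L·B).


Formula: Cwp = Aw / (L * B)
Step 1 — L * B = 127.7 * 17.5 = 2234.75 m^2
Step 2 — Cwp = 1641.3 / 2234.75 ≈ 0.73444 (5 s.f.)

0.73444


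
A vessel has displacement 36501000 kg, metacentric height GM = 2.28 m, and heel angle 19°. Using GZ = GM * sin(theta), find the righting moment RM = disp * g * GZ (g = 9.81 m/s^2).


Formula: GZ = GM * sin(theta); RM = disp * g * GZ
Step 1 — GZ = 2.28 * sin(19°) = 2.28 * 0.325568 = 0.742295 m
Step 2 — RM = 36501000 * 9.81 * 0.742295 ≈ 265800000 N·m (5 s.f.)

265800000 N·m


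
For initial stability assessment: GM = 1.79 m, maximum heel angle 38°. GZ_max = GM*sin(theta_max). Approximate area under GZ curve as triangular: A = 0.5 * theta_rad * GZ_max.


Formula: GZ_max = GM * sin(theta); Area = 0.5 * theta_rad * GZ_max
Step 1 — GZ_max = 1.79 * sin(38°) = 1.79 * 0.615661 = 1.102033 m
Step 2 — theta_rad = 38 * pi/180 = 0.663225 rad
Step 3 — Area = 0.5 * 0.663225 * 1.102033 ≈ 0.36545 m·rad (5 s.f.)

0.36545 m·rad


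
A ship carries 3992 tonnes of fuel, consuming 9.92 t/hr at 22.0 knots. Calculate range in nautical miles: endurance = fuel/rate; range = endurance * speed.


Formula: endurance = fuel / rate; range = endurance * speed
Step 1 — endurance = 3992 / 9.92 = 402.4194 hours
Step 2 — range = 402.4194 * 22.0 ≈ 8853.2 nautical miles (5 s.f.)

8853.2 NM


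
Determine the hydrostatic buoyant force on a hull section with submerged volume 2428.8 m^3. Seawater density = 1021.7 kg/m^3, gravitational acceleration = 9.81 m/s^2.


Formula: Fb = rho * g * V
Substituting: Fb = 1021.7 * 9.81 * 2428.8
Intermediate: 1021.7 * 9.81 = 10022.877
Result: Fb = 10022.877 * 2428.8 ≈ 24344000 N (5 s.f.)

24344000 N


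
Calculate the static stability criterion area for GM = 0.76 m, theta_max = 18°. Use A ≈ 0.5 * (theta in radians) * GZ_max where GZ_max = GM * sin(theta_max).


Formula: GZ_max = GM * sin(theta); Area = 0.5 * theta_rad * GZ_max
Step 1 — GZ_max = 0.76 * sin(18°) = 0.76 * 0.309017 = 0.234853 m
Step 2 — theta_rad = 18 * pi/180 = 0.314159 rad
Step 3 — Area = 0.5 * 0.314159 * 0.234853 ≈ 0.036891 m·rad (5 s.f.)

0.036891 m·rad


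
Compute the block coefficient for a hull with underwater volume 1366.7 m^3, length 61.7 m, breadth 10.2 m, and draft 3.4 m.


Formula: Cb = V / (L * B * T)
Step 1 — L * B * T = 61.7 * 10.2 * 3.4 = 2139.756 m^3
Step 2 — Cb = 1366.7 / 2139.756 ≈ 0.63872 (5 s.f.)

0.63872


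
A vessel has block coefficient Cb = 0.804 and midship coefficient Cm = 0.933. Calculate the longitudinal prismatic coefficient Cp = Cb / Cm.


Formula: Cp = Cb / Cm
Substituting: Cp = 0.804 / 0.933
Result: Cp ≈ 0.86174 (5 s.f.)

0.86174


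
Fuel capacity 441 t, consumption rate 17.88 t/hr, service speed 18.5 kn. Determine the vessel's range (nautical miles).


Formula: endurance = fuel / rate; range = endurance * speed
Step 1 — endurance = 441 / 17.88 = 24.6644 hours
Step 2 — range = 24.6644 * 18.5 ≈ 456.29 nautical miles (5 s.f.)

456.29 NM


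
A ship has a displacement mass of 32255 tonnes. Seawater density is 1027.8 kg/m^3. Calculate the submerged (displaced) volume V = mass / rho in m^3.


Formula: V = mass / rho
Step 1 — convert tonnes to kg: 32255 t * 1000 = 32255000 kg
Step 2 — V = 32255000 / 1027.8 ≈ 31383 m^3 (5 s.f.)

31383 m^3


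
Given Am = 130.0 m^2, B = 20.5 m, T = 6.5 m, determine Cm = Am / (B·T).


Formula: Cm = Am / (B * T)
Step 1 — B * T = 20.5 * 6.5 = 133.25 m^2
Step 2 — Cm = 130.0 / 133.25 ≈ 0.97561 (5 s.f.)

0.97561


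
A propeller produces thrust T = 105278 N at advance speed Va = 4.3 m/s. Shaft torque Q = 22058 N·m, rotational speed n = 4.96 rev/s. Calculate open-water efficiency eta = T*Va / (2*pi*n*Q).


Formula: eta = T * Va / (2 * pi * n * Q)
Step 1 — numerator = T * Va = 105278 * 4.3 = 452695.4
Step 2 — 2 * pi * n = 2 * pi * 4.96 = 31.164599
Step 3 — denominator = 31.164599 * 22058 = 687428.72
Step 4 — eta = 452695.4 / 687428.72 ≈ 0.65853 (5 s.f.)

0.65853


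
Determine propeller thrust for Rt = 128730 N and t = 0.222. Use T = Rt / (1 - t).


Formula: T = Rt / (1 - t)
Step 1 — (1 - t) = 1 - 0.222 = 0.778
Step 2 — T = 128730 / 0.778 ≈ 165460 N (5 s.f.)

165460 N


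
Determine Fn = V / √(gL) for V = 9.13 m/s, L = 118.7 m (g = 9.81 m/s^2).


Formula: Fn = V / sqrt(g * L)
Step 1 — g * L = 9.81 * 118.7 = 1164.447
Step 2 — sqrt(g * L) = sqrt(1164.447) = 34.123994
Step 3 — Fn = 9.13 / 34.123994 ≈ 0.26755 (5 s.f.)

0.26755


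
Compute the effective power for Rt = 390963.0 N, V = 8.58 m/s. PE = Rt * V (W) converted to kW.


Formula: PE = Rt * V / 1000 (kW)
Step 1 — PE (W) = 390963.0 * 8.58 = 3354462.54 W
Step 2 — PE (kW) = 3354462.54 / 1000 ≈ 3354.5 kW (5 s.f.)

3354.5 kW


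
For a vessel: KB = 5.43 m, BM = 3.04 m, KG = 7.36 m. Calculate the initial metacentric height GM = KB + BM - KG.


Formula: GM = KB + BM - KG
Step 1 — KM = KB + BM = 5.43 + 3.04 = 8.47 m
Step 2 — GM = KM - KG = 8.47 - 7.36 = 1.11 m

1.11 m


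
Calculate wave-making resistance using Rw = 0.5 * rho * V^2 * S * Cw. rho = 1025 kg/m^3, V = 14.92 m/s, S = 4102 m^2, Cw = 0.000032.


Formula: Rw = 0.5 * rho * V^2 * S * Cw
Step 1 — V^2 = 14.92^2 = 222.6064
Step 2 — 0.5 * rho * V^2 = 0.5 * 1025 * 222.6064 = 114085.78
Step 3 — Rw = 114085.78 * 4102 * 0.000032 ≈ 14975 N (5 s.f.)

14975 N


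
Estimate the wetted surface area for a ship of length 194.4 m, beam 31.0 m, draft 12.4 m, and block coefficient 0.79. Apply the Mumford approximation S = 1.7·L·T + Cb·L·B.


Formula: S = 1.7*L*T + V/T with V = Cb*L*B*T, i.e. S = L * (1.7*T + Cb*B)
Step 1 — 1.7*T = 1.7 * 12.4 = 21.08 m
Step 2 — Cb*B = 0.79 * 31.0 = 24.49 m
Step 3 — 1.7*T + Cb*B = 21.08 + 24.49 = 45.57 m
Step 4 — S = 194.4 * 45.57 ≈ 8858.8 m^2 (5 s.f.)

8858.8 m^2


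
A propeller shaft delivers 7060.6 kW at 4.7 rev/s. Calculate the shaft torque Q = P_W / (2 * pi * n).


Formula: Q = P_W / (2 * pi * n)
Step 1 — P_W = 7060.6 kW * 1000 = 7060600.0 W
Step 2 — 2 * pi * n = 2 * pi * 4.7 = 29.530971
Step 3 — Q = 7060600.0 / 29.530971 ≈ 239090 N·m (5 s.f.)

239090 N·m


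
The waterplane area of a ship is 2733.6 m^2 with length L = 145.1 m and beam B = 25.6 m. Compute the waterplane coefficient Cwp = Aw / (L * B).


Formula: Cwp = Aw / (L * B)
Step 1 — L * B = 145.1 * 25.6 = 3714.56 m^2
Step 2 — Cwp = 2733.6 / 3714.56 ≈ 0.73591 (5 s.f.)

0.73591


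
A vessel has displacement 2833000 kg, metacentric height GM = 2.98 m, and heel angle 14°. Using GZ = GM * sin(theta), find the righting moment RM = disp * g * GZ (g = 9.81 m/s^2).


Formula: GZ = GM * sin(theta); RM = disp * g * GZ
Step 1 — GZ = 2.98 * sin(14°) = 2.98 * 0.241922 = 0.720928 m
Step 2 — RM = 2833000 * 9.81 * 0.720928 ≈ 20036000 N·m (5 s.f.)

20036000 N·m


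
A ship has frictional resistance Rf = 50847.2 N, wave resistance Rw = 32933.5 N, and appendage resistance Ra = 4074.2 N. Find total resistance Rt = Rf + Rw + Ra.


Formula: Rt = Rf + Rw + Ra
Substituting: Rt = 50847.2 + 32933.5 + 4074.2
Result: Rt = 87854.9 N

87854.9 N


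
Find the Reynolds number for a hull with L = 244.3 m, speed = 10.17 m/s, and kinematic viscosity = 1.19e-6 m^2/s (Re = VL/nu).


Formula: Re = V * L / nu
Step 1 — V * L = 10.17 * 244.3 = 2484.531 m^2/s
Step 2 — Re = 2484.531 / 1.19e-6 = 2.09e+09

2.09e+09


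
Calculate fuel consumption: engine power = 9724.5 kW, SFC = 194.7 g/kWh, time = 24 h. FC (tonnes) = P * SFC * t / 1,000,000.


Formula: FC (tonnes) = P * SFC * t / 1,000,000
Step 1 — P * SFC * t = 9724.5 * 194.7 * 24 = 45440643.6 g
Step 2 — FC (tonnes) = 45440643.6 / 1,000,000 ≈ 45.441 tonnes (5 s.f.)

45.441 tonnes


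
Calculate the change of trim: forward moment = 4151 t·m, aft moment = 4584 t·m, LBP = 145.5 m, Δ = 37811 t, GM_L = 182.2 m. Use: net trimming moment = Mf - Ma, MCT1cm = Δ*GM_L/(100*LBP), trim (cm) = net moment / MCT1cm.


Formula: net trimming moment = Mf - Ma; MCT1cm = Δ*GM_L/(100*LBP); trim = net moment / MCT1cm
Step 1 — net trimming moment = 4151 - 4584 = -433 t·m
Step 2 — MCT1cm = 37811 * 182.2 / (100 * 145.5) = 473.4821 t·m/cm
Step 3 — trim = -433 / 473.4821 ≈ -0.91450 cm (5 s.f.)

-0.91450 cm


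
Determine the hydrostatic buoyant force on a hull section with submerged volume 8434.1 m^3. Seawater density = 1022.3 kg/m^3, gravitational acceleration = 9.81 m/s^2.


Formula: Fb = rho * g * V
Substituting: Fb = 1022.3 * 9.81 * 8434.1
Intermediate: 1022.3 * 9.81 = 10028.763
Result: Fb = 10028.763 * 8434.1 ≈ 84584000 N (5 s.f.)

84584000 N


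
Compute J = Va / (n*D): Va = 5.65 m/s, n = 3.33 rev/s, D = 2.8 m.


Formula: J = Va / (n * D)
Step 1 — n * D = 3.33 * 2.8 = 9.324
Step 2 — J = 5.65 / 9.324 ≈ 0.60596 (5 s.f.)

0.60596


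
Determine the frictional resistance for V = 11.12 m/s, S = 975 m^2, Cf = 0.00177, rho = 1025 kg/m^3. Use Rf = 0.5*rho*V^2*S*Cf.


Formula: Rf = 0.5 * rho * V^2 * S * Cf
Step 1 — V^2 = 11.12^2 = 123.6544
Step 2 — 0.5 * rho * V^2 = 0.5 * 1025 * 123.6544 = 63372.88
Step 3 — Rf = 63372.88 * 975 * 0.00177 ≈ 109370 N (5 s.f.)

109370 N


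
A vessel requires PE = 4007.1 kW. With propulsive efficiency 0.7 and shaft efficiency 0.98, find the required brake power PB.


Formula: PB = PE / (eta_D * eta_S)
Step 1 — combined efficiency = eta_D * eta_S = 0.7 * 0.98 = 0.686
Step 2 — PB = 4007.1 / 0.686 ≈ 5841.3 kW (5 s.f.)

5841.3 kW


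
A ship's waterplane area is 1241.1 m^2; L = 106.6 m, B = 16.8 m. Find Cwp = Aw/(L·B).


Formula: Cwp = Aw / (L * B)
Step 1 — L * B = 106.6 * 16.8 = 1790.88 m^2
Step 2 — Cwp = 1241.1 / 1790.88 ≈ 0.69301 (5 s.f.)

0.69301


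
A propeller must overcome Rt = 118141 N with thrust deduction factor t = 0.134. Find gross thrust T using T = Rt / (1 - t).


Formula: T = Rt / (1 - t)
Step 1 — (1 - t) = 1 - 0.134 = 0.866
Step 2 — T = 118141 / 0.866 ≈ 136420 N (5 s.f.)

136420 N


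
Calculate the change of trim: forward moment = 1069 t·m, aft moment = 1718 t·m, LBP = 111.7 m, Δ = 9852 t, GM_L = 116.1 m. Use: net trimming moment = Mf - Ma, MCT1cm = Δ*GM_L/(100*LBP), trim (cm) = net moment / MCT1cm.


Formula: net trimming moment = Mf - Ma; MCT1cm = Δ*GM_L/(100*LBP); trim = net moment / MCT1cm
Step 1 — net trimming moment = 1069 - 1718 = -649 t·m
Step 2 — MCT1cm = 9852 * 116.1 / (100 * 111.7) = 102.4008 t·m/cm
Step 3 — trim = -649 / 102.4008 ≈ -6.3378 cm (5 s.f.)

-6.3378 cm


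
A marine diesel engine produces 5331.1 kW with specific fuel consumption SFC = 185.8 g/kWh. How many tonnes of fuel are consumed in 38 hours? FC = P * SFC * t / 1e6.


Formula: FC (tonnes) = P * SFC * t / 1,000,000
Step 1 — P * SFC * t = 5331.1 * 185.8 * 38 = 37639698.44 g
Step 2 — FC (tonnes) = 37639698.44 / 1,000,000 ≈ 37.640 tonnes (5 s.f.)

37.640 tonnes


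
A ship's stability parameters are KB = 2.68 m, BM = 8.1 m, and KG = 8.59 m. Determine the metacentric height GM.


Formula: GM = KB + BM - KG
Step 1 — KM = KB + BM = 2.68 + 8.1 = 10.78 m
Step 2 — GM = KM - KG = 10.78 - 8.59 = 2.19 m

2.19 m


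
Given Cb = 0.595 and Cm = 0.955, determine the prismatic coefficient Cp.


Formula: Cp = Cb / Cm
Substituting: Cp = 0.595 / 0.955
Result: Cp ≈ 0.62304 (5 s.f.)

0.62304


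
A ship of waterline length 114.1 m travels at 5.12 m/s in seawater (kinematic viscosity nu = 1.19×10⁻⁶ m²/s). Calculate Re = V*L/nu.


Formula: Re = V * L / nu
Step 1 — V * L = 5.12 * 114.1 = 584.192 m^2/s
Step 2 — Re = 584.192 / 1.19e-6 = 4.91e+08

4.91e+08


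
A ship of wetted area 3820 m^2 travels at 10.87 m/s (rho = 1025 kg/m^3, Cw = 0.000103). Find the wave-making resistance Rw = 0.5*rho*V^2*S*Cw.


Formula: Rw = 0.5 * rho * V^2 * S * Cw
Step 1 — V^2 = 10.87^2 = 118.1569
Step 2 — 0.5 * rho * V^2 = 0.5 * 1025 * 118.1569 = 60555.41125
Step 3 — Rw = 60555.41125 * 3820 * 0.000103 ≈ 23826 N (5 s.f.)

23826 N


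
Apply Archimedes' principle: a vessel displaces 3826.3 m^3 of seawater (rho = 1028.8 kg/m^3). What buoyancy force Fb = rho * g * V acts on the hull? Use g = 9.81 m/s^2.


Formula: Fb = rho * g * V
Substituting: Fb = 1028.8 * 9.81 * 3826.3
Intermediate: 1028.8 * 9.81 = 10092.528
Result: Fb = 10092.528 * 3826.3 ≈ 38617000 N (5 s.f.)

38617000 N


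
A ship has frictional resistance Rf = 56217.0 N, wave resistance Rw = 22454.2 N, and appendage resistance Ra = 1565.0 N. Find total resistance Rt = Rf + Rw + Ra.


Formula: Rt = Rf + Rw + Ra
Substituting: Rt = 56217.0 + 22454.2 + 1565.0
Result: Rt = 80236.2 N

80236.2 N


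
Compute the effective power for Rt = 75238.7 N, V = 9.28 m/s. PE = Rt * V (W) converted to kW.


Formula: PE = Rt * V / 1000 (kW)
Step 1 — PE (W) = 75238.7 * 9.28 = 698215.136 W
Step 2 — PE (kW) = 698215.136 / 1000 ≈ 698.22 kW (5 s.f.)

698.22 kW


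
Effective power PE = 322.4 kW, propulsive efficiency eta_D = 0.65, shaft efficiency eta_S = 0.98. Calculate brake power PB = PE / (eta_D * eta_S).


Formula: PB = PE / (eta_D * eta_S)
Step 1 — combined efficiency = eta_D * eta_S = 0.65 * 0.98 = 0.637
Step 2 — PB = 322.4 / 0.637 ≈ 506.12 kW (5 s.f.)

506.12 kW


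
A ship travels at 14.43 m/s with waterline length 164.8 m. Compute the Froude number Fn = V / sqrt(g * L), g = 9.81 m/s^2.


Formula: Fn = V / sqrt(g * L)
Step 1 — g * L = 9.81 * 164.8 = 1616.688
Step 2 — sqrt(g * L) = sqrt(1616.688) = 40.208059
Step 3 — Fn = 14.43 / 40.208059 ≈ 0.35888 (5 s.f.)

0.35888


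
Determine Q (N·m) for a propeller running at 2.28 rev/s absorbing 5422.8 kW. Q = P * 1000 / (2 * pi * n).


Formula: Q = P_W / (2 * pi * n)
Step 1 — P_W = 5422.8 kW * 1000 = 5422800.0 W
Step 2 — 2 * pi * n = 2 * pi * 2.28 = 14.325663
Step 3 — Q = 5422800.0 / 14.325663 ≈ 378540 N·m (5 s.f.)

378540 N·m


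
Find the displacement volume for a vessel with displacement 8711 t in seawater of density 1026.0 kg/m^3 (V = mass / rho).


Formula: V = mass / rho
Step 1 — convert tonnes to kg: 8711 t * 1000 = 8711000 kg
Step 2 — V = 8711000 / 1026.0 ≈ 8490.3 m^3 (5 s.f.)

8490.3 m^3


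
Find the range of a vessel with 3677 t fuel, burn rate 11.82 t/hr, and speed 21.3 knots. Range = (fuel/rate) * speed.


Formula: endurance = fuel / rate; range = endurance * speed
Step 1 — endurance = 3677 / 11.82 = 311.0829 hours
Step 2 — range = 311.0829 * 21.3 ≈ 6626.1 nautical miles (5 s.f.)

6626.1 NM


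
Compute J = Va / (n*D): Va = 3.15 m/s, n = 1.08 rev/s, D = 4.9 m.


Formula: J = Va / (n * D)
Step 1 — n * D = 1.08 * 4.9 = 5.292
Step 2 — J = 3.15 / 5.292 ≈ 0.59524 (5 s.f.)

0.59524


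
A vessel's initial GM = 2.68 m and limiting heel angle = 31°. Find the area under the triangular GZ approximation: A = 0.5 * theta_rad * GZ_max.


Formula: GZ_max = GM * sin(theta); Area = 0.5 * theta_rad * GZ_max
Step 1 — GZ_max = 2.68 * sin(31°) = 2.68 * 0.515038 = 1.380302 m
Step 2 — theta_rad = 31 * pi/180 = 0.541052 rad
Step 3 — Area = 0.5 * 0.541052 * 1.380302 ≈ 0.37341 m·rad (5 s.f.)

0.37341 m·rad


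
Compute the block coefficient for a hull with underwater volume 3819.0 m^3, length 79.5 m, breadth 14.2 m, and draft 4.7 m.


Formula: Cb = V / (L * B * T)
Step 1 — L * B * T = 79.5 * 14.2 * 4.7 = 5305.83 m^3
Step 2 — Cb = 3819.0 / 5305.83 ≈ 0.71977 (5 s.f.)

0.71977


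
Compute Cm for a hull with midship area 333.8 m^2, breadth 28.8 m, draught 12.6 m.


Formula: Cm = Am / (B * T)
Step 1 — B * T = 28.8 * 12.6 = 362.88 m^2
Step 2 — Cm = 333.8 / 362.88 ≈ 0.91986 (5 s.f.)

0.91986


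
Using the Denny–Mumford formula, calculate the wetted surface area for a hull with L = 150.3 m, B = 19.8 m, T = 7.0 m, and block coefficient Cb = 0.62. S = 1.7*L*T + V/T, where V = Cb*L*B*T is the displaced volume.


Formula: S = 1.7*L*T + V/T with V = Cb*L*B*T, i.e. S = L * (1.7*T + Cb*B)
Step 1 — 1.7*T = 1.7 * 7.0 = 11.9 m
Step 2 — Cb*B = 0.62 * 19.8 = 12.276 m
Step 3 — 1.7*T + Cb*B = 11.9 + 12.276 = 24.176 m
Step 4 — S = 150.3 * 24.176 ≈ 3633.7 m^2 (5 s.f.)

3633.7 m^2


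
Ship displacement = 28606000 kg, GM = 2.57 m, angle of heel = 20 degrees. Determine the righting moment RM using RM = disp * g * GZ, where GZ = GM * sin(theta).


Formula: GZ = GM * sin(theta); RM = disp * g * GZ
Step 1 — GZ = 2.57 * sin(20°) = 2.57 * 0.34202 = 0.878991 m
Step 2 — RM = 28606000 * 9.81 * 0.878991 ≈ 246670000 N·m (5 s.f.)

246670000 N·m


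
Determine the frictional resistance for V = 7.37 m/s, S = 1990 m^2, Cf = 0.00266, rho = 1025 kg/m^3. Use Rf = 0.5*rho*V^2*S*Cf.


Formula: Rf = 0.5 * rho * V^2 * S * Cf
Step 1 — V^2 = 7.37^2 = 54.3169
Step 2 — 0.5 * rho * V^2 = 0.5 * 1025 * 54.3169 = 27837.41125
Step 3 — Rf = 27837.41125 * 1990 * 0.00266 ≈ 147350 N (5 s.f.)

147350 N


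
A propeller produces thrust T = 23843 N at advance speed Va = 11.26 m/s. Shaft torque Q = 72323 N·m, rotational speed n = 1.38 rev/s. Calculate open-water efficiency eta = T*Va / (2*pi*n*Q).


Formula: eta = T * Va / (2 * pi * n * Q)
Step 1 — numerator = T * Va = 23843 * 11.26 = 268472.18
Step 2 — 2 * pi * n = 2 * pi * 1.38 = 8.670796
Step 3 — denominator = 8.670796 * 72323 = 627097.98
Step 4 — eta = 268472.18 / 627097.98 ≈ 0.42812 (5 s.f.)

0.42812


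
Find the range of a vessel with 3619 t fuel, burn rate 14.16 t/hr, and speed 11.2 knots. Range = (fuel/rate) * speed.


Formula: endurance = fuel / rate; range = endurance * speed
Step 1 — endurance = 3619 / 14.16 = 255.5791 hours
Step 2 — range = 255.5791 * 11.2 ≈ 2862.5 nautical miles (5 s.f.)

2862.5 NM


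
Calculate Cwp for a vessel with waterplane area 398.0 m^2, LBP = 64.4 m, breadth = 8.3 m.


Formula: Cwp = Aw / (L * B)
Step 1 — L * B = 64.4 * 8.3 = 534.52 m^2
Step 2 — Cwp = 398.0 / 534.52 ≈ 0.74459 (5 s.f.)

0.74459


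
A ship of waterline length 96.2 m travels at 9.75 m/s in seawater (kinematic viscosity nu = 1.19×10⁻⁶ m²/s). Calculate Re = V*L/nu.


Formula: Re = V * L / nu
Step 1 — V * L = 9.75 * 96.2 = 937.95 m^2/s
Step 2 — Re = 937.95 / 1.19e-6 = 7.88e+08

7.88e+08


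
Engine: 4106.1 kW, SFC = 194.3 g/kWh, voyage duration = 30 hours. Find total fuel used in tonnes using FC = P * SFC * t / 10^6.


Formula: FC (tonnes) = P * SFC * t / 1,000,000
Step 1 — P * SFC * t = 4106.1 * 194.3 * 30 = 23934456.9 g
Step 2 — FC (tonnes) = 23934456.9 / 1,000,000 ≈ 23.934 tonnes (5 s.f.)

23.934 tonnes


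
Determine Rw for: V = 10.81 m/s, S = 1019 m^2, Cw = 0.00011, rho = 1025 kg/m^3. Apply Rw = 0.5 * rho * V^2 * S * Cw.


Formula: Rw = 0.5 * rho * V^2 * S * Cw
Step 1 — V^2 = 10.81^2 = 116.8561
Step 2 — 0.5 * rho * V^2 = 0.5 * 1025 * 116.8561 = 59888.75125
Step 3 — Rw = 59888.75125 * 1019 * 0.00011 ≈ 6712.9 N (5 s.f.)

6712.9 N


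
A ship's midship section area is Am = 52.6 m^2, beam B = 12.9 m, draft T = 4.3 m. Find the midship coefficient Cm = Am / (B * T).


Formula: Cm = Am / (B * T)
Step 1 — B * T = 12.9 * 4.3 = 55.47 m^2
Step 2 — Cm = 52.6 / 55.47 ≈ 0.94826 (5 s.f.)

0.94826


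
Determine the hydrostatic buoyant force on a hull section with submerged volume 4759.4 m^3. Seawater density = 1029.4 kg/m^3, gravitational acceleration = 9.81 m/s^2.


Formula: Fb = rho * g * V
Substituting: Fb = 1029.4 * 9.81 * 4759.4
Intermediate: 1029.4 * 9.81 = 10098.414
Result: Fb = 10098.414 * 4759.4 ≈ 48062000 N (5 s.f.)

48062000 N


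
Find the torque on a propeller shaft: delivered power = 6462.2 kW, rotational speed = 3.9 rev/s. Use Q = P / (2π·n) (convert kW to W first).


Formula: Q = P_W / (2 * pi * n)
Step 1 — P_W = 6462.2 kW * 1000 = 6462200.0 W
Step 2 — 2 * pi * n = 2 * pi * 3.9 = 24.504423
Step 3 — Q = 6462200.0 / 24.504423 ≈ 263720 N·m (5 s.f.)

263720 N·m


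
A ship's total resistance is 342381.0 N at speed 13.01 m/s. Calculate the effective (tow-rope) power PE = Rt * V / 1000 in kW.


Formula: PE = Rt * V / 1000 (kW)
Step 1 — PE (W) = 342381.0 * 13.01 = 4454376.81 W
Step 2 — PE (kW) = 4454376.81 / 1000 ≈ 4454.4 kW (5 s.f.)

4454.4 kW


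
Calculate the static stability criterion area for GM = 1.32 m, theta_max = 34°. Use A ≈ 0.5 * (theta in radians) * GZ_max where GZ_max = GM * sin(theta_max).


Formula: GZ_max = GM * sin(theta); Area = 0.5 * theta_rad * GZ_max
Step 1 — GZ_max = 1.32 * sin(34°) = 1.32 * 0.559193 = 0.738135 m
Step 2 — theta_rad = 34 * pi/180 = 0.593412 rad
Step 3 — Area = 0.5 * 0.593412 * 0.738135 ≈ 0.21901 m·rad (5 s.f.)

0.21901 m·rad


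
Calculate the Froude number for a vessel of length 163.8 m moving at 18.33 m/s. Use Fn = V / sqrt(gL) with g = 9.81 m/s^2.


Formula: Fn = V / sqrt(g * L)
Step 1 — g * L = 9.81 * 163.8 = 1606.878
Step 2 — sqrt(g * L) = sqrt(1606.878) = 40.085883
Step 3 — Fn = 18.33 / 40.085883 ≈ 0.45727 (5 s.f.)

0.45727


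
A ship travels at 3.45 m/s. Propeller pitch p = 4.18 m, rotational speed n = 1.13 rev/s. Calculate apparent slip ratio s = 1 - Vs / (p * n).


Formula: s = 1 - Vs / (p * n)
Step 1 — p * n = 4.18 * 1.13 = 4.7234
Step 2 — Vs / (p*n) = 3.45 / 4.7234 = 0.730406 (6 d.p.)
Step 3 — s = 1 - 0.730406 = 0.269594

0.269594


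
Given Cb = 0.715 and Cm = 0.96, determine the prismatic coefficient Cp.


Formula: Cp = Cb / Cm
Substituting: Cp = 0.715 / 0.96
Result: Cp ≈ 0.74479 (5 s.f.)

0.74479


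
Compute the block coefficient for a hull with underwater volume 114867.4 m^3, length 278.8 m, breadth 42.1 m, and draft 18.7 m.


Formula: Cb = V / (L * B * T)
Step 1 — L * B * T = 278.8 * 42.1 * 18.7 = 219490.876 m^3
Step 2 — Cb = 114867.4 / 219490.876 ≈ 0.52334 (5 s.f.)

0.52334


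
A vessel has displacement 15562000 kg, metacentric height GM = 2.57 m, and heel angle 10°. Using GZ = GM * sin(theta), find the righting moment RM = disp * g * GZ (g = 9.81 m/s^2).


Formula: GZ = GM * sin(theta); RM = disp * g * GZ
Step 1 — GZ = 2.57 * sin(10°) = 2.57 * 0.173648 = 0.446275 m
Step 2 — RM = 15562000 * 9.81 * 0.446275 ≈ 68130000 N·m (5 s.f.)

68130000 N·m


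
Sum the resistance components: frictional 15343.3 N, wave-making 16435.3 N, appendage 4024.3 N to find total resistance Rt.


Formula: Rt = Rf + Rw + Ra
Substituting: Rt = 15343.3 + 16435.3 + 4024.3
Result: Rt = 35802.9 N

35802.9 N


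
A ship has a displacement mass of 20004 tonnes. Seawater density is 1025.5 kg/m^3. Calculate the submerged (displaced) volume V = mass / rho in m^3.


Formula: V = mass / rho
Step 1 — convert tonnes to kg: 20004 t * 1000 = 20004000 kg
Step 2 — V = 20004000 / 1025.5 ≈ 19507 m^3 (5 s.f.)

19507 m^3
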